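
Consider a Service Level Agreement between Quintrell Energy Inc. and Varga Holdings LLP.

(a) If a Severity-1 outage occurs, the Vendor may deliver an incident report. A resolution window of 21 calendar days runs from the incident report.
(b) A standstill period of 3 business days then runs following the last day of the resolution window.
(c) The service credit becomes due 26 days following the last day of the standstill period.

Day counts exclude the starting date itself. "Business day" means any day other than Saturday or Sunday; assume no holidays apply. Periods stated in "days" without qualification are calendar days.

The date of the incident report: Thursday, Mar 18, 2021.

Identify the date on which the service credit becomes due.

Adding 21 calendar days to Mar 18, 2021 gives Apr 8, 2021, which is the last day of the resolution window.
From Thursday, Apr 8, 2021, 3 business days (Apr 9, Apr 12, Apr 13, skipping weekends) brings us to Tuesday, Apr 13, 2021, which is the last day of the standstill period.
The date on which the service credit becomes due: Apr 13, 2021 + 26 days = May 9, 2021.

May 9, 2021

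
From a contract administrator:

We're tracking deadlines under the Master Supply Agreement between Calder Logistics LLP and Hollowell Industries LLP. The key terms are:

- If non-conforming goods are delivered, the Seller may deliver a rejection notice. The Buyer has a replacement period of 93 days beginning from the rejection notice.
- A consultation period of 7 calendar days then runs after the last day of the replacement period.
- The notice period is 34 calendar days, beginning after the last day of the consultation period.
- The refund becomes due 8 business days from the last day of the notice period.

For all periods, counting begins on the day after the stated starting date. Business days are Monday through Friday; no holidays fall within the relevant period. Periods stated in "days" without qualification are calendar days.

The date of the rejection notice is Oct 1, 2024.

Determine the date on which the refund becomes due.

The last day of the replacement period: Oct 1, 2024 + 93 days = Jan 2, 2025.
The last day of the consultation period: Jan 2, 2025 + 7 days = Jan 9, 2025.
The last day of the notice period: 34 calendar days after Jan 9, 2025 is Feb 12, 2025.
From Wednesday, Feb 12, 2025, 8 business days (Feb 13, Feb 14, Feb 17, Feb 18, Feb 19, Feb 20, Feb 21, Feb 24, skipping weekends) brings us to Monday, Feb 24, 2025, which is the date on which the refund becomes due.

Feb 24, 2025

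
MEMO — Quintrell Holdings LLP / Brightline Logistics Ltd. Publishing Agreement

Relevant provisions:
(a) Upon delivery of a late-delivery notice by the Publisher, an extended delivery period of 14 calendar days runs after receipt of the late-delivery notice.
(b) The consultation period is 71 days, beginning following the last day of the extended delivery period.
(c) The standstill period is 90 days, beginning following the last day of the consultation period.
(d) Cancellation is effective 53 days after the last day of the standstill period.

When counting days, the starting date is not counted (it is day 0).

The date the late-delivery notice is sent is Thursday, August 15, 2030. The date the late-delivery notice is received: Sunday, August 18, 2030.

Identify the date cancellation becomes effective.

The last day of the extended delivery period: 14 calendar days after August 18, 2030 is September 1, 2030.
Adding 71 calendar days to September 1, 2030 gives November 11, 2030, which is the last day of the consultation period.
The last day of the standstill period: 90 calendar days after November 11, 2030 is February 9, 2031.
Adding 53 calendar days to February 9, 2031 gives April 3, 2031, which is the date cancellation becomes effective.

April 3, 2031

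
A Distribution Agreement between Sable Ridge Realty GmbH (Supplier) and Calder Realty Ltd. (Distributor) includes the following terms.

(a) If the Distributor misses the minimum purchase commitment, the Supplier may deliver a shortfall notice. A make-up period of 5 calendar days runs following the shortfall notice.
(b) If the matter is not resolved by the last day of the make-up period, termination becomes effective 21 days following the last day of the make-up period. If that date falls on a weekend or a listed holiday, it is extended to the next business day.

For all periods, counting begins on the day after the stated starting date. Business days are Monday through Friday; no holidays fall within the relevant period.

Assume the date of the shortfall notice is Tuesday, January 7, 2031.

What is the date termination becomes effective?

February 3, 2031

Adding 5 calendar days to January 7, 2031 gives January 12, 2031, which is the last day of the make-up period.
The date termination becomes effective: January 12, 2031 + 21 days = February 2, 2031. That falls on a Sunday, so it rolls to the next business day, Monday, February 3, 2031.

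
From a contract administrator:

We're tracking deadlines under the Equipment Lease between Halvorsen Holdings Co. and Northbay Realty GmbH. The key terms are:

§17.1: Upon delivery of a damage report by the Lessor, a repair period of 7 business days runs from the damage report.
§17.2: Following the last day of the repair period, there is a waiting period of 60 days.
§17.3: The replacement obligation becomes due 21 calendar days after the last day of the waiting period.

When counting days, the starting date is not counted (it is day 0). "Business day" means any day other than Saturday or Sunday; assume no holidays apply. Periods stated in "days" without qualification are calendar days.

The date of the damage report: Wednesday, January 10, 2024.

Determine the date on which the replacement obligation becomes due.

April 9, 2024

From Wednesday, January 10, 2024, 7 business days (Jan 11, Jan 12, Jan 15, Jan 16, Jan 17, Jan 18, Jan 19, skipping weekends) brings us to Friday, January 19, 2024, which is the last day of the repair period.
The last day of the waiting period: 60 calendar days after January 19, 2024 is March 19, 2024.
Adding 21 calendar days to March 19, 2024 gives April 9, 2024, which is the date on which the replacement obligation becomes due.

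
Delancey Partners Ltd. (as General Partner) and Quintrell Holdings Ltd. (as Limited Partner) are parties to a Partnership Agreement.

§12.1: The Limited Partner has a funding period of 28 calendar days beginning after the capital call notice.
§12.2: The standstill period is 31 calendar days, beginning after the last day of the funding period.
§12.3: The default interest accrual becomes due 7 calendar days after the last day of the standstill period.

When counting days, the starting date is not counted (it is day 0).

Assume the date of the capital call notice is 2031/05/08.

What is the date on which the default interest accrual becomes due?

2031/07/13

The last day of the funding period: 28 calendar days after 2031/05/08 is 2031/06/05.
The last day of the standstill period: 31 calendar days after 2031/06/05 is 2031/07/06.
The date on which the default interest accrual becomes due: 2031/07/06 + 7 days = 2031/07/13.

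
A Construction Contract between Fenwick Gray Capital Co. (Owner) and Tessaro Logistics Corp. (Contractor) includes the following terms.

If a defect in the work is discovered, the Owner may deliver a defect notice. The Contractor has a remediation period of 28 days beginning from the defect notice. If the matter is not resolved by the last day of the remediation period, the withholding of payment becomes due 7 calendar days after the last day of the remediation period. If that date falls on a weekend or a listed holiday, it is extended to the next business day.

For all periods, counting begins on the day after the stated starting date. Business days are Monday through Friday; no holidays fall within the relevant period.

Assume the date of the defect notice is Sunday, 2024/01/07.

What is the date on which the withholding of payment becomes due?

The last day of the remediation period: 28 calendar days after 2024/01/07 is 2024/02/04.
Adding 7 calendar days to 2024/02/04 gives 2024/02/11, which is the date on which the withholding of payment becomes due. That falls on a Sunday, so it rolls to the next business day, Monday, 2024/02/12.

2024/02/12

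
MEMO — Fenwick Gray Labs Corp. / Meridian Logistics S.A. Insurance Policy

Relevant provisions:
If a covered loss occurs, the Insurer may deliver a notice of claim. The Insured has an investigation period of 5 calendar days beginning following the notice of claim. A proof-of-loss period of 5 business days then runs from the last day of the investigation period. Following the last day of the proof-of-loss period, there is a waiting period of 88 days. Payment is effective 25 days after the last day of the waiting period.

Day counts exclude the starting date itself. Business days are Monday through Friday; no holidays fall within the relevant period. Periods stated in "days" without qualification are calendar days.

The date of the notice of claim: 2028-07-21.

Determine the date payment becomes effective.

2028-11-23

Adding 5 calendar days to 2028-07-21 gives 2028-07-26, which is the last day of the investigation period.
From Wednesday, 2028-07-26, 5 business days (Jul 27, Jul 28, Jul 31, Aug 1, Aug 2, skipping weekends) brings us to Wednesday, 2028-08-02, which is the last day of the proof-of-loss period.
Adding 88 calendar days to 2028-08-02 gives 2028-10-29, which is the last day of the waiting period.
The date payment becomes effective: 2028-10-29 + 25 days = 2028-11-23.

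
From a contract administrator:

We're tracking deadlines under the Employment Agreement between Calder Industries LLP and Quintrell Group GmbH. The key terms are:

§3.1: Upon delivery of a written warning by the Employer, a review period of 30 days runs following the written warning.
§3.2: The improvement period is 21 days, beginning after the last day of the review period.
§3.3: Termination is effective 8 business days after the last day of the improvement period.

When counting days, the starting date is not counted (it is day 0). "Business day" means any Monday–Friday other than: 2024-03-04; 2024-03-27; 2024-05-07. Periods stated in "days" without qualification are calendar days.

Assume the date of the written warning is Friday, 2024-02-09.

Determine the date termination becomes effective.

2024-04-10

Adding 30 calendar days to 2024-02-09 gives 2024-03-10, which is the last day of the review period.
The last day of the improvement period: 21 calendar days after 2024-03-10 is 2024-03-31.
The date termination becomes effective: 8 business days after Sunday, 2024-03-31, skipping weekends — Apr 1, Apr 2, Apr 3, Apr 4, Apr 5, Apr 8, Apr 9, Apr 10 — lands on Wednesday, 2024-04-10.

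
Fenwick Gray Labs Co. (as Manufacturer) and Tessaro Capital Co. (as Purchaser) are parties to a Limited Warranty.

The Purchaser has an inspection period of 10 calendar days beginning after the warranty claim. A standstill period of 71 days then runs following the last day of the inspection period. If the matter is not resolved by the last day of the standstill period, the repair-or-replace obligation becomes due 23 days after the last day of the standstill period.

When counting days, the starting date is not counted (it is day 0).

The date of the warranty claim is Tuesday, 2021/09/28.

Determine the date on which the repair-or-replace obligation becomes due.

The last day of the inspection period: 10 calendar days after 2021/09/28 is 2021/10/08.
Adding 71 calendar days to 2021/10/08 gives 2021/12/18, which is the last day of the standstill period.
Adding 23 calendar days to 2021/12/18 gives 2022/01/10, which is the date on which the repair-or-replace obligation becomes due.

2022/01/10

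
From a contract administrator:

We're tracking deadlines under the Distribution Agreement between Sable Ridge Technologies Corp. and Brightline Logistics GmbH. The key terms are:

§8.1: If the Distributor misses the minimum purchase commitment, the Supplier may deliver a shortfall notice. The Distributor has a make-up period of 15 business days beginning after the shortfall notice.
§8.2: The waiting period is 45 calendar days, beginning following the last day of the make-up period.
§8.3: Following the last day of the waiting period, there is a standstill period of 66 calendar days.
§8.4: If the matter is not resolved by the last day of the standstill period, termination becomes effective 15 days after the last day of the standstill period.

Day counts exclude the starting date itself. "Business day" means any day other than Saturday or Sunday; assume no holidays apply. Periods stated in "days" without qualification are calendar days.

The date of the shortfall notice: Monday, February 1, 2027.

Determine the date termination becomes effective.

June 28, 2027

The last day of the make-up period: counting 15 business days from Monday, February 1, 2027 (Feb 2, Feb 3, Feb 4, Feb 5, …, Feb 18, Feb 19, Feb 22, skipping weekends) reaches Monday, February 22, 2027.
The last day of the waiting period: February 22, 2027 + 45 days = April 8, 2027.
The last day of the standstill period: 66 calendar days after April 8, 2027 is June 13, 2027.
The date termination becomes effective: 15 calendar days after June 13, 2027 is June 28, 2027.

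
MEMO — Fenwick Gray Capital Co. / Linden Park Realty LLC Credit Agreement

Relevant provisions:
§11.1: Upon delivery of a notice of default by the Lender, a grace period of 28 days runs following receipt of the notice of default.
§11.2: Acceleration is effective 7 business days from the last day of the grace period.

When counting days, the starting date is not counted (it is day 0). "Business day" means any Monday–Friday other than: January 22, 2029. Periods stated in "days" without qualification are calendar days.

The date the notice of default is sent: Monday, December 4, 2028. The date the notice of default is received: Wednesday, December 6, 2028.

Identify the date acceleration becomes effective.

January 12, 2029

The last day of the grace period: 28 calendar days after December 6, 2028 is January 3, 2029.
The date acceleration becomes effective: 7 business days after Wednesday, January 3, 2029, skipping weekends — Jan 4, Jan 5, Jan 8, Jan 9, Jan 10, Jan 11, Jan 12 — lands on Friday, January 12, 2029.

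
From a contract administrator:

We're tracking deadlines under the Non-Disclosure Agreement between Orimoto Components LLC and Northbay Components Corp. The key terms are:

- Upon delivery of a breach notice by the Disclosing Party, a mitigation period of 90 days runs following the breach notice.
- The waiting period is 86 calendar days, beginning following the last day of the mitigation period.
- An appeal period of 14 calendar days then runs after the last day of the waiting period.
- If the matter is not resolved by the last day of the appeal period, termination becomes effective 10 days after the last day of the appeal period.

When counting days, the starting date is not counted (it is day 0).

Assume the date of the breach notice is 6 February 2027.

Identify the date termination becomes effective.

25 August 2027

The last day of the mitigation period: 90 calendar days after 6 February 2027 is 7 May 2027.
Adding 86 calendar days to 7 May 2027 gives 1 August 2027, which is the last day of the waiting period.
The last day of the appeal period: 14 calendar days after 1 August 2027 is 15 August 2027.
The date termination becomes effective: 15 August 2027 + 10 days = 25 August 2027.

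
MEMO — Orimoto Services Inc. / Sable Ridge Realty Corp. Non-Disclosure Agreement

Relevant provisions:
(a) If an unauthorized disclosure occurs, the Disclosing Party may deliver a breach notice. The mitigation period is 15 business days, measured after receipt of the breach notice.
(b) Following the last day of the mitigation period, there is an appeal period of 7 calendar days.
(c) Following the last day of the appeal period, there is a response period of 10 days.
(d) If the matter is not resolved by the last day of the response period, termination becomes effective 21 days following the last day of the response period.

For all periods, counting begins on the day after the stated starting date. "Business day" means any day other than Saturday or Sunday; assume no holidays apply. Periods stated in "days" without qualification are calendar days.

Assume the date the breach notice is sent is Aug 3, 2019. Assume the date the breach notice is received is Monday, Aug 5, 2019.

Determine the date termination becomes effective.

The last day of the mitigation period: counting 15 business days from Monday, Aug 5, 2019 (Aug 6, Aug 7, Aug 8, Aug 9, …, Aug 22, Aug 23, Aug 26, skipping weekends) reaches Monday, Aug 26, 2019.
The last day of the appeal period: Aug 26, 2019 + 7 days = Sep 2, 2019.
Adding 10 calendar days to Sep 2, 2019 gives Sep 12, 2019, which is the last day of the response period.
Adding 21 calendar days to Sep 12, 2019 gives Oct 3, 2019, which is the date termination becomes effective.

Oct 3, 2019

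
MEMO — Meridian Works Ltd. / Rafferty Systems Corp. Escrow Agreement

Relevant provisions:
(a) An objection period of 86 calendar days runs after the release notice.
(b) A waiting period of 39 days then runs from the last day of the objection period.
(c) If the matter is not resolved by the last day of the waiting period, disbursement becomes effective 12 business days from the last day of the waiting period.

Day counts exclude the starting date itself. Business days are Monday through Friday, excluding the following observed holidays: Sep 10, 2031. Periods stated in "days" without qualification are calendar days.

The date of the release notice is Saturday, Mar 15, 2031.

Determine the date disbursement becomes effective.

Adding 86 calendar days to Mar 15, 2031 gives Jun 9, 2031, which is the last day of the objection period.
The last day of the waiting period: 39 calendar days after Jun 9, 2031 is Jul 18, 2031.
The date disbursement becomes effective: 12 business days after Friday, Jul 18, 2031, skipping weekends — Jul 21, Jul 22, Jul 23, Jul 24, …, Aug 1, Aug 4, Aug 5 — lands on Tuesday, Aug 5, 2031.

Aug 5, 2031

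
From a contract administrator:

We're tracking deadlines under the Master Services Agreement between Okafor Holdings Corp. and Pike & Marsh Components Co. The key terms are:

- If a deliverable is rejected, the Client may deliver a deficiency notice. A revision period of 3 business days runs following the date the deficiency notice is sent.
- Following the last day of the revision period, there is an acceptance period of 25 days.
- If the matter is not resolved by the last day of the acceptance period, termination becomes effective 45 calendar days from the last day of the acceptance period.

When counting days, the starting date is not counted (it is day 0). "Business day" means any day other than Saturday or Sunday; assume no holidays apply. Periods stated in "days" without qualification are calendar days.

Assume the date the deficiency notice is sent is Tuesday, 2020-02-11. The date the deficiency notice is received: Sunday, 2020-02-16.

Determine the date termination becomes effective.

From Tuesday, 2020-02-11, 3 business days (Feb 12, Feb 13, Feb 14, skipping weekends) brings us to Friday, 2020-02-14, which is the last day of the revision period.
The last day of the acceptance period: 2020-02-14 + 25 days = 2020-03-10.
The date termination becomes effective: 45 calendar days after 2020-03-10 is 2020-04-24.

2020-04-24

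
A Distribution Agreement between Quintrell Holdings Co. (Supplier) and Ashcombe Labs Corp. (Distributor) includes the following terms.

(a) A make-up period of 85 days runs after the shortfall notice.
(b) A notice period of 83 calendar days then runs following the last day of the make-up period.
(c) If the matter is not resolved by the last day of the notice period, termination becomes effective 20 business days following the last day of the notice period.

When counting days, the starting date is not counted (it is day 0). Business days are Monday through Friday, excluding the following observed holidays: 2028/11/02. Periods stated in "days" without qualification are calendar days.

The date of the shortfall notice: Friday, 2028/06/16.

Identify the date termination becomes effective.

The last day of the make-up period: 85 calendar days after 2028/06/16 is 2028/09/09.
The last day of the notice period: 2028/09/09 + 83 days = 2028/12/01.
From Friday, 2028/12/01, 20 business days (Dec 4, Dec 5, Dec 6, Dec 7, …, Dec 27, Dec 28, Dec 29, skipping weekends) brings us to Friday, 2028/12/29, which is the date termination becomes effective.

2028/12/29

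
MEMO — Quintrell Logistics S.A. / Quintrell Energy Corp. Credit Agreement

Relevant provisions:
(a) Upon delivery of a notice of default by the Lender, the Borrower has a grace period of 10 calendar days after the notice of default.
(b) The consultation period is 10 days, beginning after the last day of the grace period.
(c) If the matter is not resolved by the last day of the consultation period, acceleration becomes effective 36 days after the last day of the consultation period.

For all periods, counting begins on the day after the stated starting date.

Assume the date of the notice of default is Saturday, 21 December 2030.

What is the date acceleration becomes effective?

15 February 2031

The last day of the grace period: 21 December 2030 + 10 days = 31 December 2030.
The last day of the consultation period: 31 December 2030 + 10 days = 10 January 2031.
The date acceleration becomes effective: 36 calendar days after 10 January 2031 is 15 February 2031.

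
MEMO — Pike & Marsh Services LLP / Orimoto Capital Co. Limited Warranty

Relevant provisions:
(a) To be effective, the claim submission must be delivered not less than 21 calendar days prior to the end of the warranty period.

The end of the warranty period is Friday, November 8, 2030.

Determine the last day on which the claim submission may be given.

October 18, 2030

November 8, 2030 minus 21 days is October 18, 2030.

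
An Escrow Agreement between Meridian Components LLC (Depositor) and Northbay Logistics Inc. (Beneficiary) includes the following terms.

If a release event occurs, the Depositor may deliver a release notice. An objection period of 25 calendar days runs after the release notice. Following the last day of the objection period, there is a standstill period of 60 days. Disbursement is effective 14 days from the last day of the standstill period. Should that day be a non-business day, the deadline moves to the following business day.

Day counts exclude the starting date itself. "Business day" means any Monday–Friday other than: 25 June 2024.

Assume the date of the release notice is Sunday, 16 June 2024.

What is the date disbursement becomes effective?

The last day of the objection period: 16 June 2024 + 25 days = 11 July 2024.
Adding 60 calendar days to 11 July 2024 gives 9 September 2024, which is the last day of the standstill period.
Adding 14 calendar days to 9 September 2024 gives 23 September 2024, which is the date disbursement becomes effective. 23 September 2024 is a Monday and is not a listed holiday, so no roll-forward applies.

23 September 2024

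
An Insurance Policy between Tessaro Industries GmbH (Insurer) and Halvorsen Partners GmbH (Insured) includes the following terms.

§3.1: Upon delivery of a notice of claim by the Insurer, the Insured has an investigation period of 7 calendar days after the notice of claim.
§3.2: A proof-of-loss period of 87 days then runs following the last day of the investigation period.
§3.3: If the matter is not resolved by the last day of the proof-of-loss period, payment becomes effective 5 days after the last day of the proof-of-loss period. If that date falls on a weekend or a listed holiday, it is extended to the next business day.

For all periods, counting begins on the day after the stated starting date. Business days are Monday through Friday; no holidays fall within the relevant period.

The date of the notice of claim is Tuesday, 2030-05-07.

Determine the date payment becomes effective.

2030-08-14

The last day of the investigation period: 2030-05-07 + 7 days = 2030-05-14.
The last day of the proof-of-loss period: 87 calendar days after 2030-05-14 is 2030-08-09.
The date payment becomes effective: 2030-08-09 + 5 days = 2030-08-14. 2030-08-14 is a Wednesday, so no roll-forward applies.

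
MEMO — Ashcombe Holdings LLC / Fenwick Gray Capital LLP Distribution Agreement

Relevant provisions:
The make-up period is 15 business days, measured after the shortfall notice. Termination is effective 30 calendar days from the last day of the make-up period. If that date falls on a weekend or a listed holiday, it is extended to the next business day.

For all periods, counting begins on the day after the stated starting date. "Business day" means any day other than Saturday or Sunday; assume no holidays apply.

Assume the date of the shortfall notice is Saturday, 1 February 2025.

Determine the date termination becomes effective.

24 March 2025

The last day of the make-up period: 15 business days after Saturday, 1 February 2025, skipping weekends — Feb 3, Feb 4, Feb 5, Feb 6, …, Feb 19, Feb 20, Feb 21 — lands on Friday, 21 February 2025.
The date termination becomes effective: 21 February 2025 + 30 days = 23 March 2025. That falls on a Sunday, so it rolls to the next business day, Monday, 24 March 2025.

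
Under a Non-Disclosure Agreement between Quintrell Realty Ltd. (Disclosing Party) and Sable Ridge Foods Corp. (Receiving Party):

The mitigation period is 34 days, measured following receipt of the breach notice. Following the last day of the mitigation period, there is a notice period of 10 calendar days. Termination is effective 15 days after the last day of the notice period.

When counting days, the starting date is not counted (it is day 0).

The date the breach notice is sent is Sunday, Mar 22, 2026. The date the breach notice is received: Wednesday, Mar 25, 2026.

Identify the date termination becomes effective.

May 23, 2026

The last day of the mitigation period: Mar 25, 2026 + 34 days = Apr 28, 2026.
The last day of the notice period: Apr 28, 2026 + 10 days = May 8, 2026.
Adding 15 calendar days to May 8, 2026 gives May 23, 2026, which is the date termination becomes effective.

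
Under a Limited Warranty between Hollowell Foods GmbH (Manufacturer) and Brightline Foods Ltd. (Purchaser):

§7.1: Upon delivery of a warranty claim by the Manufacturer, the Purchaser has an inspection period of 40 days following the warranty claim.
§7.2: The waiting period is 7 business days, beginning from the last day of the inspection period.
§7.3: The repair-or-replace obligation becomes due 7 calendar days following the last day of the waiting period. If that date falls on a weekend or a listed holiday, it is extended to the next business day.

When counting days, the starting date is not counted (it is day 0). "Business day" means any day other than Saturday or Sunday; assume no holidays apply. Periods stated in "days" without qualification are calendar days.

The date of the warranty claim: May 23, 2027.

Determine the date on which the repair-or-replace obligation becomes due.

The last day of the inspection period: 40 calendar days after May 23, 2027 is July 2, 2027.
The last day of the waiting period: 7 business days after Friday, July 2, 2027, skipping weekends — Jul 5, Jul 6, Jul 7, Jul 8, Jul 9, Jul 12, Jul 13 — lands on Tuesday, July 13, 2027.
The date on which the repair-or-replace obligation becomes due: July 13, 2027 + 7 days = July 20, 2027. July 20, 2027 is a Tuesday, so no roll-forward applies.

July 20, 2027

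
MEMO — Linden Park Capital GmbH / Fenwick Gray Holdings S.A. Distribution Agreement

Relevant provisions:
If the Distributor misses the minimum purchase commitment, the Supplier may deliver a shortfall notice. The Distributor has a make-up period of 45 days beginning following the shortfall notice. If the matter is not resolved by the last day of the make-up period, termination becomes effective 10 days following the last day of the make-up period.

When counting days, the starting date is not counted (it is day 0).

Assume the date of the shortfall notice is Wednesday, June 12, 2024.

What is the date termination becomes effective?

August 6, 2024

The last day of the make-up period: June 12, 2024 + 45 days = July 27, 2024.
The date termination becomes effective: 10 calendar days after July 27, 2024 is August 6, 2024.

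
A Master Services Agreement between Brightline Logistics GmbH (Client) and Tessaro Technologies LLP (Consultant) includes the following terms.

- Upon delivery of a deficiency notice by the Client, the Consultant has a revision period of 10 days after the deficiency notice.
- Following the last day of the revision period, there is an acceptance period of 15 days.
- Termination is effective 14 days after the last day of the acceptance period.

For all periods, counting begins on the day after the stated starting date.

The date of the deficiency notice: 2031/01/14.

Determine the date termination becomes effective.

The last day of the revision period: 2031/01/14 + 10 days = 2031/01/24.
The last day of the acceptance period: 15 calendar days after 2031/01/24 is 2031/02/08.
The date termination becomes effective: 2031/02/08 + 14 days = 2031/02/22.

2031/02/22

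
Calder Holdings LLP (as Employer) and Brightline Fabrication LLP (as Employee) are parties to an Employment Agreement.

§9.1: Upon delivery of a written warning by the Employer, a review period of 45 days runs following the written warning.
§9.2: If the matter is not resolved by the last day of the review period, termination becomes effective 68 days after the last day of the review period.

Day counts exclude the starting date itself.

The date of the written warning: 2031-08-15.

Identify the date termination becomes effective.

Adding 45 calendar days to 2031-08-15 gives 2031-09-29, which is the last day of the review period.
The date termination becomes effective: 2031-09-29 + 68 days = 2031-12-06.

2031-12-06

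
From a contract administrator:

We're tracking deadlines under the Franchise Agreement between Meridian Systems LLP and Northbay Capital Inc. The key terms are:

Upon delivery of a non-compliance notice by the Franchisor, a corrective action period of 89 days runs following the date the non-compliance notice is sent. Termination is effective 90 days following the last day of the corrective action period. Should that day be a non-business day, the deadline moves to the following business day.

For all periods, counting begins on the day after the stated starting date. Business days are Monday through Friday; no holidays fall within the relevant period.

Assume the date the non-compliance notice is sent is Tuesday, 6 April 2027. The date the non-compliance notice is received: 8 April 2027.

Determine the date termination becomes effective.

4 October 2027

The last day of the corrective action period: 6 April 2027 + 89 days = 4 July 2027.
The date termination becomes effective: 4 July 2027 + 90 days = 2 October 2027. That falls on a Saturday, so it rolls to the next business day, Monday, 4 October 2027.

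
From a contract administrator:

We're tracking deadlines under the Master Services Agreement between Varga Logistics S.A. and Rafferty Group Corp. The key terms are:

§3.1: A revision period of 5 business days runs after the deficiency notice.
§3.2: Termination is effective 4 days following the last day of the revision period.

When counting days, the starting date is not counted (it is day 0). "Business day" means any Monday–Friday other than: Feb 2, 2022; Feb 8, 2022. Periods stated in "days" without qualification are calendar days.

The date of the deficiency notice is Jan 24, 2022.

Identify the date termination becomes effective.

The last day of the revision period: counting 5 business days from Monday, Jan 24, 2022 (Jan 25, Jan 26, Jan 27, Jan 28, Jan 31, skipping weekends) reaches Monday, Jan 31, 2022.
The date termination becomes effective: 4 calendar days after Jan 31, 2022 is Feb 4, 2022.

Feb 4, 2022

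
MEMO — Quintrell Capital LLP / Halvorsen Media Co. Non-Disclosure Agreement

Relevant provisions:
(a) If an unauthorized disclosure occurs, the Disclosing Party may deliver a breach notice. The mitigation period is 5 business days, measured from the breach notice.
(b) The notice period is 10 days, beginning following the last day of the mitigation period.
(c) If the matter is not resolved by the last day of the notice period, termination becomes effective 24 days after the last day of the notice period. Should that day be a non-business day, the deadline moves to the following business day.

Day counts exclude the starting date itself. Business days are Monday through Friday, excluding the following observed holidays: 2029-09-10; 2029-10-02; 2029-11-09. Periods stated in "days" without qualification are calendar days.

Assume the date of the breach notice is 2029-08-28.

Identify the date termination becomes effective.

2029-10-08

From Tuesday, 2029-08-28, 5 business days (Aug 29, Aug 30, Aug 31, Sep 3, Sep 4, skipping weekends) brings us to Tuesday, 2029-09-04, which is the last day of the mitigation period.
The last day of the notice period: 2029-09-04 + 10 days = 2029-09-14.
The date termination becomes effective: 2029-09-14 + 24 days = 2029-10-08. 2029-10-08 is a Monday and is not a listed holiday, so no roll-forward applies.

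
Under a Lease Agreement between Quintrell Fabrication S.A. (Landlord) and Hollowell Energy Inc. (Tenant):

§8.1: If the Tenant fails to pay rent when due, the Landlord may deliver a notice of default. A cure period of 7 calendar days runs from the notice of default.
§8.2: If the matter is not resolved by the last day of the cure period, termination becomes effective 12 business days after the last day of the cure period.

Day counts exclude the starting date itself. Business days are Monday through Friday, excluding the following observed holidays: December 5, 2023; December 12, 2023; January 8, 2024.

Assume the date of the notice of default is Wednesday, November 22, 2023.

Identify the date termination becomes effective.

December 19, 2023

The last day of the cure period: 7 calendar days after November 22, 2023 is November 29, 2023.
From Wednesday, November 29, 2023, 12 business days (Nov 30, Dec 1, Dec 4, Dec 6, …, Dec 15, Dec 18, Dec 19, skipping weekends and the listed holidays on Dec 5, Dec 12) brings us to Tuesday, December 19, 2023, which is the date termination becomes effective.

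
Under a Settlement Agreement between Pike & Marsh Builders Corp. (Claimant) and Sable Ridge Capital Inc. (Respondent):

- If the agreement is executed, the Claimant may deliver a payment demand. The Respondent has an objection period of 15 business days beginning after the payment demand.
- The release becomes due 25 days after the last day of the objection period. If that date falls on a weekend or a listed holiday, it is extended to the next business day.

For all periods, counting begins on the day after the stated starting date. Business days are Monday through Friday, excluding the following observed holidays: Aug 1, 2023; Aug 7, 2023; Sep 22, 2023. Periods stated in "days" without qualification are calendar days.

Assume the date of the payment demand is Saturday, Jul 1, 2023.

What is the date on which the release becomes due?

The last day of the objection period: counting 15 business days from Saturday, Jul 1, 2023 (Jul 3, Jul 4, Jul 5, Jul 6, …, Jul 19, Jul 20, Jul 21, skipping weekends) reaches Friday, Jul 21, 2023.
Adding 25 calendar days to Jul 21, 2023 gives Aug 15, 2023, which is the date on which the release becomes due. Aug 15, 2023 is a Tuesday and is not a listed holiday, so no roll-forward applies.

Aug 15, 2023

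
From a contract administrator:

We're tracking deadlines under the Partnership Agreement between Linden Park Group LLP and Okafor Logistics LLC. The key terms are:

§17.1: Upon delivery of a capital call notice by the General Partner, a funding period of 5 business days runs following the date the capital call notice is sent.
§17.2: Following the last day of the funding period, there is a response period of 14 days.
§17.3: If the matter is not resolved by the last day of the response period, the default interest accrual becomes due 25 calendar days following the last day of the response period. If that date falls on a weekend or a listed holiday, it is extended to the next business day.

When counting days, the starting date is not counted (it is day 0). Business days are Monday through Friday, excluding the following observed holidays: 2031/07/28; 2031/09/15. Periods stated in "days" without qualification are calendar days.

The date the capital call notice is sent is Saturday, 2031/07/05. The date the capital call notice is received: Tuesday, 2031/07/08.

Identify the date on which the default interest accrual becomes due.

The last day of the funding period: counting 5 business days from Saturday, 2031/07/05 (Jul 7, Jul 8, Jul 9, Jul 10, Jul 11, skipping weekends) reaches Friday, 2031/07/11.
The last day of the response period: 14 calendar days after 2031/07/11 is 2031/07/25.
The date on which the default interest accrual becomes due: 2031/07/25 + 25 days = 2031/08/19. 2031/08/19 is a Tuesday and is not a listed holiday, so no roll-forward applies.

2031/08/19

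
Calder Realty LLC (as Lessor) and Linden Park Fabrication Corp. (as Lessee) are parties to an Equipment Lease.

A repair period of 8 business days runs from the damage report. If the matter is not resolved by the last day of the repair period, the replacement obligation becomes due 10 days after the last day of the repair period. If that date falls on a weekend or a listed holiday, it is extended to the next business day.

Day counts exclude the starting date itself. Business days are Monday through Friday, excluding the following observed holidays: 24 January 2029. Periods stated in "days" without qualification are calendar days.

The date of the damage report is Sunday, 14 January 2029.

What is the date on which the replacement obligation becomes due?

The last day of the repair period: counting 8 business days from Sunday, 14 January 2029 (Jan 15, Jan 16, Jan 17, Jan 18, Jan 19, Jan 22, Jan 23, Jan 25, skipping weekends and the listed holiday on Jan 24) reaches Thursday, 25 January 2029.
The date on which the replacement obligation becomes due: 10 calendar days after 25 January 2029 is 4 February 2029. That falls on a Sunday, so it rolls to the next business day, Monday, 5 February 2029.

5 February 2029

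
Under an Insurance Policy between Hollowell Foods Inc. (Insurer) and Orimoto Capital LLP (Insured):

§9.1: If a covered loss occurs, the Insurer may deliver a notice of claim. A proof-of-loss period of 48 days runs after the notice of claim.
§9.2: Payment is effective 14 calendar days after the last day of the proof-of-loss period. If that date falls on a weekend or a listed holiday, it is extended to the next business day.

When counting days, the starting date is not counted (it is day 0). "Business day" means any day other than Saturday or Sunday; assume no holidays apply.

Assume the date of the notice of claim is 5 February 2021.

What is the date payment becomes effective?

8 April 2021

The last day of the proof-of-loss period: 48 calendar days after 5 February 2021 is 25 March 2021.
Adding 14 calendar days to 25 March 2021 gives 8 April 2021, which is the date payment becomes effective. 8 April 2021 is a Thursday, so no roll-forward applies.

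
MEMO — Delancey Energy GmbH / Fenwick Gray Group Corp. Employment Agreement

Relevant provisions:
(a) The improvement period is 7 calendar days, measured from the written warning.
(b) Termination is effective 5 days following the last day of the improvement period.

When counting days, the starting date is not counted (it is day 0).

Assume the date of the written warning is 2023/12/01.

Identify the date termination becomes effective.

2023/12/13

The last day of the improvement period: 2023/12/01 + 7 days = 2023/12/08.
The date termination becomes effective: 2023/12/08 + 5 days = 2023/12/13.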